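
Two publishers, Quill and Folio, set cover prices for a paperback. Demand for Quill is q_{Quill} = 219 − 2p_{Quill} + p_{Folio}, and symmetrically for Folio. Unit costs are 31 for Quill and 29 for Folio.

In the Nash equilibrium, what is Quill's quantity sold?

124.8

Quill's profit: π = (p_{Quill} − 31)(219 − 2p_{Quill} + p_{Folio}).
∂π/∂p_{Quill} = 281 − 4p_{Quill} + p_{Folio} = 0 ⇒ p_{Quill} = 70.25 + 0.25p_{Folio}.
Similarly p_{Folio} = 69.25 + 0.25p_{Quill}.
Plugging p_{Folio} into Quill's best response: p_{Quill} = 70.25 + 0.25(69.25 + 0.25p_{Quill}) ⇒ 0.9375p_{Quill} = 87.5625, so p_{Quill} = 93.4.
Then p_{Folio} = 69.25 + 0.25·93.4 = 92.6.
q_{Quill} = 219 − 2·93.4 + 92.6 = 124.8.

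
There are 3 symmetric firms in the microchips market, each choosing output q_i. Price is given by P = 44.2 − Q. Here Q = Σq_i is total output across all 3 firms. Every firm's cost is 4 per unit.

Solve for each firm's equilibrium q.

10.05

A representative firm's profit is π_i = q_i(44.2 − Q) − 4q_i, with Q = q_i + Σ_{j≠i} q_j.
First-order condition: 40.2 − 2q_i − Σ_{j≠i} q_j = 0.
In a symmetric equilibrium every firm chooses the same q, so Σ_{j≠i} q_j = 2q. The condition becomes 40.2 − 4q = 0, giving q = 40.2/4 = 10.05.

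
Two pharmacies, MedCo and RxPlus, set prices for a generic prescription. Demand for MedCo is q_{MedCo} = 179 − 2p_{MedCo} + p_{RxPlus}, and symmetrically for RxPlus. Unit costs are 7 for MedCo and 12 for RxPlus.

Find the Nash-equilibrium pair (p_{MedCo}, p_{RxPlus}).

65, 67

MedCo's profit: π = (p_{MedCo} − 7)(179 − 2p_{MedCo} + p_{RxPlus}).
∂π/∂p_{MedCo} = 193 − 4p_{MedCo} + p_{RxPlus} = 0 ⇒ p_{MedCo} = 48.25 + 0.25p_{RxPlus}.
Similarly p_{RxPlus} = 50.75 + 0.25p_{MedCo}.
Substituting the second reaction function into the first: p_{MedCo} = 48.25 + 0.25(50.75 + 0.25p_{MedCo}), which gives 0.9375p_{MedCo} = 60.9375 ⇒ p_{MedCo} = 65.
Then p_{RxPlus} = 50.75 + 0.25·65 = 67.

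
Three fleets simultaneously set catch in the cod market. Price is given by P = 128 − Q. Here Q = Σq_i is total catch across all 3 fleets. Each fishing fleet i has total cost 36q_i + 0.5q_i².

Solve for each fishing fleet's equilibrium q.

A representative fishing fleet's profit is π_i = q_i(128 − Q) − 36q_i − 0.5q_i², with Q = q_i + Σ_{j≠i} q_j.
First-order condition: 92 − 3q_i − Σ_{j≠i} q_j = 0.
With identical fishing fleets, set every q_j = q: then 92 − 3q − 2q = 0, i.e. q = 92/5 = 18.4.

18.4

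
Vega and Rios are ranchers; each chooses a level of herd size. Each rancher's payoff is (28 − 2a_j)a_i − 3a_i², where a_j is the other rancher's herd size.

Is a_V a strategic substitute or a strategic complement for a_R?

strategic substitutes

Vega's payoff is (28 − 2a_R)a_V − 3a_V².
∂π/∂a_V = 28 − 2a_R − 6a_V = 0, so a_V = 14/3 − (1/3)a_R.
The best-response slope da_V/da_R = −1/3 < 0: the reaction function is downward-sloping, so the choices are strategic substitutes.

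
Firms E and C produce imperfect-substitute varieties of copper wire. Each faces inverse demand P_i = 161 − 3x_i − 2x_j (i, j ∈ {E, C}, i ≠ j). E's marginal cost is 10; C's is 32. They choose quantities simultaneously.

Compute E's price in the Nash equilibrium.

70.75

Firm E's profit: π = x_E(161 − 3x_E − 2x_C) − 10x_E.
∂π/∂x_E = 151 − 6x_E − 2x_C = 0 ⇒ x_E = 151/6 − (1/3)x_C.
Similarly x_C = 21.5 − (1/3)x_E.
Substituting the second reaction function into the first: x_E = 151/6 − (1/3)(21.5 − (1/3)x_E), which gives (8/9)x_E = 18 ⇒ x_E = 20.25.
Then x_C = 21.5 − (1/3)·20.25 = 14.75.
P_E = 161 − 3·20.25 − 2·14.75 = 70.75.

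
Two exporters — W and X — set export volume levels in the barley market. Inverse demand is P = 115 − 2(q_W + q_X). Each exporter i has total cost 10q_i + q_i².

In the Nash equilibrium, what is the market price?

Exporter W's profit: π = q_W(115 − 2(q_W + q_X)) − 10q_W − q_W².
∂π/∂q_W = 105 − 6q_W − 2q_X = 0, so q_W = 17.5 − (1/3)q_X.
The game is symmetric, so in equilibrium q_X = q_W: the reaction function gives (4/3)q_W = 17.5, hence q_W = 13.125.
Equilibrium price: P = 115 − 2·26.25 = 62.5.

62.5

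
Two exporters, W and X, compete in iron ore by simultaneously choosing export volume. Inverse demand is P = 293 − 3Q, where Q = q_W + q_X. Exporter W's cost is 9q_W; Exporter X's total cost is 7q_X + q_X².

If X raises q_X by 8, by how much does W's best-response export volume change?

Exporter W's profit: π = q_W(293 − 3(q_W + q_X)) − 9q_W.
∂π/∂q_W = 284 − 6q_W − 3q_X = 0, so q_W = 142/3 − 0.5q_X.
The reaction-function slope is −0.5, so an 8-unit rise in q_X moves q_W by −0.5 × 8 = −4. W's best response falls — the actions are strategic substitutes.

-4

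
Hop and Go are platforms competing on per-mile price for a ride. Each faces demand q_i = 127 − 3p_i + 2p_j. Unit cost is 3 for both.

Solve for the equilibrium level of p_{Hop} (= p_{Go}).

Hop's profit: π = (p_{Hop} − 3)(127 − 3p_{Hop} + 2p_{Go}).
∂π/∂p_{Hop} = 136 − 6p_{Hop} + 2p_{Go} = 0 ⇒ p_{Hop} = 68/3 + (1/3)p_{Go}.
Setting p_{Hop} = p_{Go} in the reaction function: p_{Hop} = 68/3 + (1/3)p_{Hop}, so p_{Hop} = (68/3) / (2/3) = 34.

34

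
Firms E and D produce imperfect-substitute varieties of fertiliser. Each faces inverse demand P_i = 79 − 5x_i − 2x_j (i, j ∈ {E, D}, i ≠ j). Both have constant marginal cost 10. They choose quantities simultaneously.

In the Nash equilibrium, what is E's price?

38.75

Firm E's profit: π = x_E(79 − 5x_E − 2x_D) − 10x_E.
∂π/∂x_E = 69 − 10x_E − 2x_D = 0 ⇒ x_E = 6.9 − 0.2x_D.
Setting x_E = x_D in the reaction function: x_E = 6.9 − 0.2x_E, so x_E = 6.9 / 1.2 = 5.75.
P_E = 79 − 5·5.75 − 2·5.75 = 38.75.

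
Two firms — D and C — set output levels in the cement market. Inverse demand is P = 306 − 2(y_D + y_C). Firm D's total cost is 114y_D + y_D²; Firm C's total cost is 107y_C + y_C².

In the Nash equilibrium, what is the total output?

48.875

Firm D's profit: π = y_D(306 − 2(y_D + y_C)) − 114y_D − y_D².
∂π/∂y_D = 192 − 6y_D − 2y_C = 0, so y_D = 32 − (1/3)y_C.
By the same steps for C: y_C = 199/6 − (1/3)y_D.
Solving the two reaction functions simultaneously: (1 − (−1/3)(−1/3))y_D = 32 − (1/3)·(199/6), so (8/9)y_D = 377/18 and y_D = 23.5625.
Then y_C = 199/6 − (1/3)·23.5625 = 25.3125.
Total output: 23.5625 + 25.3125 = 48.875.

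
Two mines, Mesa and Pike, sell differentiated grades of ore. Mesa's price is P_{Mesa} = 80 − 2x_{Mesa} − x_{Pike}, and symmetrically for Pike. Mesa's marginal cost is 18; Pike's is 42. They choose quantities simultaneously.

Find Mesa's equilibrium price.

Mine Mesa's profit: π = x_{Mesa}(80 − 2x_{Mesa} − x_{Pike}) − 18x_{Mesa}.
∂π/∂x_{Mesa} = 62 − 4x_{Mesa} − x_{Pike} = 0 ⇒ x_{Mesa} = 15.5 − 0.25x_{Pike}.
Similarly x_{Pike} = 9.5 − 0.25x_{Mesa}.
Plugging x_{Pike} into Mesa's best response: x_{Mesa} = 15.5 − 0.25(9.5 − 0.25x_{Mesa}) ⇒ 0.9375x_{Mesa} = 13.125, so x_{Mesa} = 14.
Then x_{Pike} = 9.5 − 0.25·14 = 6.
P_{Mesa} = 80 − 2·14 − 6 = 46.

46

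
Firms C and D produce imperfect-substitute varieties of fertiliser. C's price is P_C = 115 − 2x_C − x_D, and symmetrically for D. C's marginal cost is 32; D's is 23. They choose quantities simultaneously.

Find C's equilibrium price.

64

Firm C's profit: π = x_C(115 − 2x_C − x_D) − 32x_C.
∂π/∂x_C = 83 − 4x_C − x_D = 0 ⇒ x_C = 20.75 − 0.25x_D.
Similarly x_D = 23 − 0.25x_C.
Plugging x_D into C's best response: x_C = 20.75 − 0.25(23 − 0.25x_C) ⇒ 0.9375x_C = 15, so x_C = 16.
Then x_D = 23 − 0.25·16 = 19.
P_C = 115 − 2·16 − 19 = 64.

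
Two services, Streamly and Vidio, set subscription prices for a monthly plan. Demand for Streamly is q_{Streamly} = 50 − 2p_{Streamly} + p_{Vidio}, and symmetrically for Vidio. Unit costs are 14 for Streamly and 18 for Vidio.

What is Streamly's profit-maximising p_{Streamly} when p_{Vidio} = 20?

Streamly's profit: π = (p_{Streamly} − 14)(50 − 2p_{Streamly} + p_{Vidio}).
∂π/∂p_{Streamly} = 78 − 4p_{Streamly} + p_{Vidio} = 0 ⇒ p_{Streamly} = 19.5 + 0.25p_{Vidio}.
At p_{Vidio} = 20: p_{Streamly} = 19.5 + 0.25·20 = 24.5.

24.5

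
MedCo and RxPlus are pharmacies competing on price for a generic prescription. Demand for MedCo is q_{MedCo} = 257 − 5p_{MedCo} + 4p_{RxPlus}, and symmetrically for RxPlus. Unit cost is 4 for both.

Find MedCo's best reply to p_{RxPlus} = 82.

60.5

MedCo's profit: π = (p_{MedCo} − 4)(257 − 5p_{MedCo} + 4p_{RxPlus}).
∂π/∂p_{MedCo} = 277 − 10p_{MedCo} + 4p_{RxPlus} = 0 ⇒ p_{MedCo} = 27.7 + 0.4p_{RxPlus}.
At p_{RxPlus} = 82: p_{MedCo} = 27.7 + 0.4·82 = 60.5.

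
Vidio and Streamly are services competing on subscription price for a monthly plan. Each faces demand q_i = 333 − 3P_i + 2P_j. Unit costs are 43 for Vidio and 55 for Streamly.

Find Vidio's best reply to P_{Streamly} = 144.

Vidio's profit: π = (P_{Vidio} − 43)(333 − 3P_{Vidio} + 2P_{Streamly}).
∂π/∂P_{Vidio} = 462 − 6P_{Vidio} + 2P_{Streamly} = 0 ⇒ P_{Vidio} = 77 + (1/3)P_{Streamly}.
At P_{Streamly} = 144: P_{Vidio} = 77 + (1/3)·144 = 125.

125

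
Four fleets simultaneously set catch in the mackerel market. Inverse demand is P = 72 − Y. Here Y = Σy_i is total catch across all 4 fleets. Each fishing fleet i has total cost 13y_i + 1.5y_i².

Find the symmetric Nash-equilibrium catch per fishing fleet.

A representative fishing fleet's profit is π_i = y_i(72 − Y) − 13y_i − 1.5y_i², with Y = y_i + Σ_{j≠i} y_j.
First-order condition: 59 − 5y_i − Σ_{j≠i} y_j = 0.
In a symmetric equilibrium every fishing fleet chooses the same y, so Σ_{j≠i} y_j = 3y. The condition becomes 59 − 8y = 0, giving y = 59/8 = 7.375.

7.375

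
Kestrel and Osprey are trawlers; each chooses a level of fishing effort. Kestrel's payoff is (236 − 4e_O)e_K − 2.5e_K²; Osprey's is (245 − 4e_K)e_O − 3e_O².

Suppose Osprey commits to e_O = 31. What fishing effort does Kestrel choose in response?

Expanding Kestrel's payoff: 236e_K − 4e_Oe_K − 2.5e_K².
∂π/∂e_K = 236 − 4e_O − 5e_K = 0, so e_K = 47.2 − 0.8e_O.
At e_O = 31: e_K = 47.2 − 0.8·31 = 22.4.

22.4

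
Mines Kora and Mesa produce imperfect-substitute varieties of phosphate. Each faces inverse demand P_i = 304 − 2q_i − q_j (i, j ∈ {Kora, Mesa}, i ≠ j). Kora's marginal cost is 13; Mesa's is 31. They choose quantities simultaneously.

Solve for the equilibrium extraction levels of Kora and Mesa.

Mine Kora's profit: π = q_{Kora}(304 − 2q_{Kora} − q_{Mesa}) − 13q_{Kora}.
∂π/∂q_{Kora} = 291 − 4q_{Kora} − q_{Mesa} = 0 ⇒ q_{Kora} = 72.75 − 0.25q_{Mesa}.
Similarly q_{Mesa} = 68.25 − 0.25q_{Kora}.
Solving the two reaction functions simultaneously: (1 − (−0.25)(−0.25))q_{Kora} = 72.75 − 0.25·68.25, so 0.9375q_{Kora} = 55.6875 and q_{Kora} = 59.4.
Then q_{Mesa} = 68.25 − 0.25·59.4 = 53.4.

59.4, 53.4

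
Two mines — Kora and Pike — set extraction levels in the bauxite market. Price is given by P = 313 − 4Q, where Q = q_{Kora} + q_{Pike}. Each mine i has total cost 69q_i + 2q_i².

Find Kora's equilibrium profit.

Mine Kora's profit: π = q_{Kora}(313 − 4(q_{Kora} + q_{Pike})) − 69q_{Kora} − 2q_{Kora}².
∂π/∂q_{Kora} = 244 − 12q_{Kora} − 4q_{Pike} = 0, so q_{Kora} = 61/3 − (1/3)q_{Pike}.
By symmetry q_{Pike} = q_{Kora}; substituting into the reaction function, (4/3)q_{Kora} = 61/3 and q_{Kora} = 15.25.
Price P = 313 − 4·30.5 = 191.
Kora's profit: (191 − 69)·15.25 − 2(15.25)² = 1395.375.

1395.375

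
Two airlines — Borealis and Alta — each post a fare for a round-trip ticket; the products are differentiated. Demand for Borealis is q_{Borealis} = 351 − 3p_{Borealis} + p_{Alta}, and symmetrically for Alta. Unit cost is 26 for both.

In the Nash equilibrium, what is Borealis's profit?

Borealis's profit: π = (p_{Borealis} − 26)(351 − 3p_{Borealis} + p_{Alta}).
∂π/∂p_{Borealis} = 429 − 6p_{Borealis} + p_{Alta} = 0 ⇒ p_{Borealis} = 71.5 + (1/6)p_{Alta}.
Setting p_{Borealis} = p_{Alta} in the reaction function: p_{Borealis} = 71.5 + (1/6)p_{Borealis}, so p_{Borealis} = 71.5 / (5/6) = 85.8.
q_{Borealis} = 351 − 3·85.8 + 85.8 = 179.4.
Profit = (85.8 − 26)·179.4 = 10728.12.

10728.12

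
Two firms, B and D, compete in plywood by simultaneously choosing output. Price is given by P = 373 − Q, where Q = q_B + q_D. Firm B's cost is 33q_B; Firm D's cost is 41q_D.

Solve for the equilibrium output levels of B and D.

116, 108

Firm B's profit: π = q_B(373 − (q_B + q_D)) − 33q_B.
∂π/∂q_B = 340 − 2q_B − q_D = 0, so q_B = 170 − 0.5q_D.
By the same steps for D: q_D = 166 − 0.5q_B.
Substituting the second reaction function into the first: q_B = 170 − 0.5(166 − 0.5q_B), which gives 0.75q_B = 87 ⇒ q_B = 116.
Then q_D = 166 − 0.5·116 = 108.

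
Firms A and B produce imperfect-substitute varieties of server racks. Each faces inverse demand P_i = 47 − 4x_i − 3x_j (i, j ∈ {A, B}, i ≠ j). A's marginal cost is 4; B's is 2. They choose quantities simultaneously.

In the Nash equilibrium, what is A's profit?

Firm A's profit: π = x_A(47 − 4x_A − 3x_B) − 4x_A.
∂π/∂x_A = 43 − 8x_A − 3x_B = 0 ⇒ x_A = 5.375 − 0.375x_B.
Similarly x_B = 5.625 − 0.375x_A.
Plugging x_B into A's best response: x_A = 5.375 − 0.375(5.625 − 0.375x_A) ⇒ (55/64)x_A = 209/64, so x_A = 3.8.
Then x_B = 5.625 − 0.375·3.8 = 4.2.
P_A = 47 − 4·3.8 − 3·4.2 = 19.2.
Profit = (19.2 − 4)·3.8 = 57.76.

57.76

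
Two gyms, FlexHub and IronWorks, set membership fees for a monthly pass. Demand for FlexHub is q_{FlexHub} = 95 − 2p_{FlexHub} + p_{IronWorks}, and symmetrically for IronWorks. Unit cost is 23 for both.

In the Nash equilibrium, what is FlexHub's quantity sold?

48

FlexHub's profit: π = (p_{FlexHub} − 23)(95 − 2p_{FlexHub} + p_{IronWorks}).
∂π/∂p_{FlexHub} = 141 − 4p_{FlexHub} + p_{IronWorks} = 0 ⇒ p_{FlexHub} = 35.25 + 0.25p_{IronWorks}.
The game is symmetric, so in equilibrium p_{IronWorks} = p_{FlexHub}: the reaction function gives 0.75p_{FlexHub} = 35.25, hence p_{FlexHub} = 47.
q_{FlexHub} = 95 − 2·47 + 47 = 48.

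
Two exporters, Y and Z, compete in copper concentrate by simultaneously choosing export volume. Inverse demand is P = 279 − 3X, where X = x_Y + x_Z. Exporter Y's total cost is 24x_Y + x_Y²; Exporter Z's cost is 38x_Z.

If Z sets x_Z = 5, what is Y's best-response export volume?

30

Exporter Y's profit: π = x_Y(279 − 3(x_Y + x_Z)) − 24x_Y − x_Y².
∂π/∂x_Y = 255 − 8x_Y − 3x_Z = 0, so x_Y = 31.875 − 0.375x_Z.
At x_Z = 5: x_Y = 31.875 − 0.375·5 = 30.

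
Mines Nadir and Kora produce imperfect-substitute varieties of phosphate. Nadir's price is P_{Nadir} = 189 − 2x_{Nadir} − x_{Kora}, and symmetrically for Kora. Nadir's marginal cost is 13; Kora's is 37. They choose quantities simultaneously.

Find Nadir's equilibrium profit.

2708.48

Mine Nadir's profit: π = x_{Nadir}(189 − 2x_{Nadir} − x_{Kora}) − 13x_{Nadir}.
∂π/∂x_{Nadir} = 176 − 4x_{Nadir} − x_{Kora} = 0 ⇒ x_{Nadir} = 44 − 0.25x_{Kora}.
Similarly x_{Kora} = 38 − 0.25x_{Nadir}.
Substituting the second reaction function into the first: x_{Nadir} = 44 − 0.25(38 − 0.25x_{Nadir}), which gives 0.9375x_{Nadir} = 34.5 ⇒ x_{Nadir} = 36.8.
Then x_{Kora} = 38 − 0.25·36.8 = 28.8.
P_{Nadir} = 189 − 2·36.8 − 28.8 = 86.6.
Profit = (86.6 − 13)·36.8 = 2708.48.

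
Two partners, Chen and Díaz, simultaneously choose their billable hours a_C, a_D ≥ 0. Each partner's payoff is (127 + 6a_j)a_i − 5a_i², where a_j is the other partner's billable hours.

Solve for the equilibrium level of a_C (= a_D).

Chen's payoff is (127 + 6a_D)a_C − 5a_C².
∂π/∂a_C = 127 + 6a_D − 10a_C = 0, so a_C = 12.7 + 0.6a_D.
The game is symmetric, so in equilibrium a_D = a_C: the reaction function gives 0.4a_C = 12.7, hence a_C = 31.75.

31.75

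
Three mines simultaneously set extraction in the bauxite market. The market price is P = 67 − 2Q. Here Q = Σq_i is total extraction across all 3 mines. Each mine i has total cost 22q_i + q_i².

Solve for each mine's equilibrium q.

A representative mine's profit is π_i = q_i(67 − 2Q) − 22q_i − q_i², with Q = q_i + Σ_{j≠i} q_j.
First-order condition: 45 − 6q_i − 2Σ_{j≠i} q_j = 0.
Imposing symmetry (q_j = q for all j) turns Σ_{j≠i} q_j into 2q, so 45 = 10q and q = 4.5.

4.5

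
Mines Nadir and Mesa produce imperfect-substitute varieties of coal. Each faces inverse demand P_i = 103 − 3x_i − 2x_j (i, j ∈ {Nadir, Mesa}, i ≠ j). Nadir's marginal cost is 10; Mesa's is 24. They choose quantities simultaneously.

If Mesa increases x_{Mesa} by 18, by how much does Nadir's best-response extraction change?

Mine Nadir's profit: π = x_{Nadir}(103 − 3x_{Nadir} − 2x_{Mesa}) − 10x_{Nadir}.
∂π/∂x_{Nadir} = 93 − 6x_{Nadir} − 2x_{Mesa} = 0 ⇒ x_{Nadir} = 15.5 − (1/3)x_{Mesa}.
The reaction-function slope is −1/3, so an 18-unit rise in x_{Mesa} moves x_{Nadir} by −1/3 × 18 = −6. Nadir's best response falls — the actions are strategic substitutes.

-6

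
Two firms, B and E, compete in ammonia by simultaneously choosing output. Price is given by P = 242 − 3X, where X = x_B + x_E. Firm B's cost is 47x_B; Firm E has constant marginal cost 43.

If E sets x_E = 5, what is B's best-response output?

30

Firm B's profit: π = x_B(242 − 3(x_B + x_E)) − 47x_B.
∂π/∂x_B = 195 − 6x_B − 3x_E = 0, so x_B = 32.5 − 0.5x_E.
At x_E = 5: x_B = 32.5 − 0.5·5 = 30.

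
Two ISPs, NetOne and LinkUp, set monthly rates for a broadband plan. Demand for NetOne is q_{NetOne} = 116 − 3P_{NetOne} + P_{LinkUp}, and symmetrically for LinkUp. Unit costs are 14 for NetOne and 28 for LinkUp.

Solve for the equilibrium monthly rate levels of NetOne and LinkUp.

32.8, 38.8

NetOne's profit: π = (P_{NetOne} − 14)(116 − 3P_{NetOne} + P_{LinkUp}).
∂π/∂P_{NetOne} = 158 − 6P_{NetOne} + P_{LinkUp} = 0 ⇒ P_{NetOne} = 79/3 + (1/6)P_{LinkUp}.
Similarly P_{LinkUp} = 100/3 + (1/6)P_{NetOne}.
Plugging P_{LinkUp} into NetOne's best response: P_{NetOne} = 79/3 + (1/6)(100/3 + (1/6)P_{NetOne}) ⇒ (35/36)P_{NetOne} = 287/9, so P_{NetOne} = 32.8.
Then P_{LinkUp} = 100/3 + (1/6)·32.8 = 38.8.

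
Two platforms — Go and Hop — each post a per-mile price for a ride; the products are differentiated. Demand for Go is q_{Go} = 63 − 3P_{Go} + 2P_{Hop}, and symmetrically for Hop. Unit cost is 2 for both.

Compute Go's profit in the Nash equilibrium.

697.6875

Go's profit: π = (P_{Go} − 2)(63 − 3P_{Go} + 2P_{Hop}).
∂π/∂P_{Go} = 69 − 6P_{Go} + 2P_{Hop} = 0 ⇒ P_{Go} = 11.5 + (1/3)P_{Hop}.
Setting P_{Go} = P_{Hop} in the reaction function: P_{Go} = 11.5 + (1/3)P_{Go}, so P_{Go} = 11.5 / (2/3) = 17.25.
q_{Go} = 63 − 3·17.25 + 2·17.25 = 45.75.
Profit = (17.25 − 2)·45.75 = 697.6875.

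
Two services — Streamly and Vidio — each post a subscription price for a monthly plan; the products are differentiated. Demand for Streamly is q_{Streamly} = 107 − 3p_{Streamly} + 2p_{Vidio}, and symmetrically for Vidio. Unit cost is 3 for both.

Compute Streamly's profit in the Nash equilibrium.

2028

Streamly's profit: π = (p_{Streamly} − 3)(107 − 3p_{Streamly} + 2p_{Vidio}).
∂π/∂p_{Streamly} = 116 − 6p_{Streamly} + 2p_{Vidio} = 0 ⇒ p_{Streamly} = 58/3 + (1/3)p_{Vidio}.
Setting p_{Streamly} = p_{Vidio} in the reaction function: p_{Streamly} = 58/3 + (1/3)p_{Streamly}, so p_{Streamly} = (58/3) / (2/3) = 29.
q_{Streamly} = 107 − 3·29 + 2·29 = 78.
Profit = (29 − 3)·78 = 2028.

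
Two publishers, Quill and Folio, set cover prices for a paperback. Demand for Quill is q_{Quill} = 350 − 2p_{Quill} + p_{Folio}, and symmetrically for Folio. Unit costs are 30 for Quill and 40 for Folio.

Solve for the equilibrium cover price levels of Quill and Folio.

Quill's profit: π = (p_{Quill} − 30)(350 − 2p_{Quill} + p_{Folio}).
∂π/∂p_{Quill} = 410 − 4p_{Quill} + p_{Folio} = 0 ⇒ p_{Quill} = 102.5 + 0.25p_{Folio}.
Similarly p_{Folio} = 107.5 + 0.25p_{Quill}.
Substituting the second reaction function into the first: p_{Quill} = 102.5 + 0.25(107.5 + 0.25p_{Quill}), which gives 0.9375p_{Quill} = 129.375 ⇒ p_{Quill} = 138.
Then p_{Folio} = 107.5 + 0.25·138 = 142.

138, 142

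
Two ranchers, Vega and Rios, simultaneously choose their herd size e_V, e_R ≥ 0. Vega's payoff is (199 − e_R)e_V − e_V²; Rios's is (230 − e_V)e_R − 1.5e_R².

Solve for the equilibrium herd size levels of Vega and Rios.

73.4, 52.2

Expanding Vega's payoff: 199e_V − e_Re_V − e_V².
∂π/∂e_V = 199 − e_R − 2e_V = 0, so e_V = 99.5 − 0.5e_R.
Likewise for Rios: e_R = 230/3 − (1/3)e_V.
Substituting the second reaction function into the first: e_V = 99.5 − 0.5(230/3 − (1/3)e_V), which gives (5/6)e_V = 367/6 ⇒ e_V = 73.4.
Then e_R = 230/3 − (1/3)·73.4 = 52.2.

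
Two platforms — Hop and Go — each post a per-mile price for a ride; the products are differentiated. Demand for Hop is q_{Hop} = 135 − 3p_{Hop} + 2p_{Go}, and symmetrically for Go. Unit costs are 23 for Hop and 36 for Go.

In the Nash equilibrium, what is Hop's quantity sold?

91.3125

Hop's profit: π = (p_{Hop} − 23)(135 − 3p_{Hop} + 2p_{Go}).
∂π/∂p_{Hop} = 204 − 6p_{Hop} + 2p_{Go} = 0 ⇒ p_{Hop} = 34 + (1/3)p_{Go}.
Similarly p_{Go} = 40.5 + (1/3)p_{Hop}.
Solving the two reaction functions simultaneously: (1 − (1/3)(1/3))p_{Hop} = 34 + (1/3)·40.5, so (8/9)p_{Hop} = 47.5 and p_{Hop} = 53.4375.
Then p_{Go} = 40.5 + (1/3)·53.4375 = 58.3125.
q_{Hop} = 135 − 3·53.4375 + 2·58.3125 = 91.3125.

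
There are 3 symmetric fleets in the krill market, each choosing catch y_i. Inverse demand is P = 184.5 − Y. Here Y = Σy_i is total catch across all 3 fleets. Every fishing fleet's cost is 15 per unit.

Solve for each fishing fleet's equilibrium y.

A representative fishing fleet's profit is π_i = y_i(184.5 − Y) − 15y_i, with Y = y_i + Σ_{j≠i} y_j.
First-order condition: 169.5 − 2y_i − Σ_{j≠i} y_j = 0.
With identical fishing fleets, set every y_j = y: then 169.5 − 2y − 2y = 0, i.e. y = 169.5/4 = 42.375.

42.375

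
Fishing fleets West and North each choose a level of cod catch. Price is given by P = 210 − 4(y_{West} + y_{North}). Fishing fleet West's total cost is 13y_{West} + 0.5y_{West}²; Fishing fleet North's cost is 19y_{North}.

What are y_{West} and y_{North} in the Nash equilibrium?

14.5, 16.625

Fishing fleet West's profit: π = y_{West}(210 − 4(y_{West} + y_{North})) − 13y_{West} − 0.5y_{West}².
∂π/∂y_{West} = 197 − 9y_{West} − 4y_{North} = 0, so y_{West} = 197/9 − (4/9)y_{North}.
For North: ∂π/∂y_{North} = 191 − 8y_{North} − 4y_{West} = 0 ⇒ y_{North} = 23.875 − 0.5y_{West}.
Substituting the second reaction function into the first: y_{West} = 197/9 − (4/9)(23.875 − 0.5y_{West}), which gives (7/9)y_{West} = 203/18 ⇒ y_{West} = 14.5.
Then y_{North} = 23.875 − 0.5·14.5 = 16.625.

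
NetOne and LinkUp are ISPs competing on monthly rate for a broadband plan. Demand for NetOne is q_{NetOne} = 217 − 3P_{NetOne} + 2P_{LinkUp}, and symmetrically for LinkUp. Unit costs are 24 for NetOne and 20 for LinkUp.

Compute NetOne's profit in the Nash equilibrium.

6768.75

NetOne's profit: π = (P_{NetOne} − 24)(217 − 3P_{NetOne} + 2P_{LinkUp}).
∂π/∂P_{NetOne} = 289 − 6P_{NetOne} + 2P_{LinkUp} = 0 ⇒ P_{NetOne} = 289/6 + (1/3)P_{LinkUp}.
Similarly P_{LinkUp} = 277/6 + (1/3)P_{NetOne}.
Solving the two reaction functions simultaneously: (1 − (1/3)(1/3))P_{NetOne} = 289/6 + (1/3)·(277/6), so (8/9)P_{NetOne} = 572/9 and P_{NetOne} = 71.5.
Then P_{LinkUp} = 277/6 + (1/3)·71.5 = 70.
q_{NetOne} = 217 − 3·71.5 + 2·70 = 142.5.
Profit = (71.5 − 24)·142.5 = 6768.75.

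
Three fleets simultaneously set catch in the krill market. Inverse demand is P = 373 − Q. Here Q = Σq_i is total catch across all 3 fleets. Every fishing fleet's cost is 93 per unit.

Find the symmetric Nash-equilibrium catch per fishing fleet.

A representative fishing fleet's profit is π_i = q_i(373 − Q) − 93q_i, with Q = q_i + Σ_{j≠i} q_j.
First-order condition: 280 − 2q_i − Σ_{j≠i} q_j = 0.
With identical fishing fleets, set every q_j = q: then 280 − 2q − 2q = 0, i.e. q = 280/4 = 70.

70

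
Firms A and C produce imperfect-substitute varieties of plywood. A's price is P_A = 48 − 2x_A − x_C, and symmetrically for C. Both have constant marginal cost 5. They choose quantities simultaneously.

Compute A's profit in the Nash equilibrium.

147.92

Firm A's profit: π = x_A(48 − 2x_A − x_C) − 5x_A.
∂π/∂x_A = 43 − 4x_A − x_C = 0 ⇒ x_A = 10.75 − 0.25x_C.
Setting x_A = x_C in the reaction function: x_A = 10.75 − 0.25x_A, so x_A = 10.75 / 1.25 = 8.6.
P_A = 48 − 2·8.6 − 8.6 = 22.2.
Profit = (22.2 − 5)·8.6 = 147.92.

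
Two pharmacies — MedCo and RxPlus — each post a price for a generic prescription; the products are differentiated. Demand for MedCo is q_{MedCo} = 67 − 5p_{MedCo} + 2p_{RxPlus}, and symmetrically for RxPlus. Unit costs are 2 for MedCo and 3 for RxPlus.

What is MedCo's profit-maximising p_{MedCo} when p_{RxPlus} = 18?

MedCo's profit: π = (p_{MedCo} − 2)(67 − 5p_{MedCo} + 2p_{RxPlus}).
∂π/∂p_{MedCo} = 77 − 10p_{MedCo} + 2p_{RxPlus} = 0 ⇒ p_{MedCo} = 7.7 + 0.2p_{RxPlus}.
At p_{RxPlus} = 18: p_{MedCo} = 7.7 + 0.2·18 = 11.3.

11.3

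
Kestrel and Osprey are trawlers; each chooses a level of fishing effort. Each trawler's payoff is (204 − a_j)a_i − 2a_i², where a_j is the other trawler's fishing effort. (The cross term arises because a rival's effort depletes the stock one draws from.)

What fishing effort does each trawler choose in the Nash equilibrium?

Kestrel's payoff is (204 − a_O)a_K − 2a_K².
∂π/∂a_K = 204 − a_O − 4a_K = 0, so a_K = 51 − 0.25a_O.
Setting a_K = a_O in the reaction function: a_K = 51 − 0.25a_K, so a_K = 51 / 1.25 = 40.8.

40.8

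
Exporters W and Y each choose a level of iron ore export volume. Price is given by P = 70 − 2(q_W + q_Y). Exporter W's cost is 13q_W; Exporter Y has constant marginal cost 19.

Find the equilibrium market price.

34

Exporter W's profit: π = q_W(70 − 2(q_W + q_Y)) − 13q_W.
∂π/∂q_W = 57 − 4q_W − 2q_Y = 0, so q_W = 14.25 − 0.5q_Y.
By the same steps for Y: q_Y = 12.75 − 0.5q_W.
Substituting the second reaction function into the first: q_W = 14.25 − 0.5(12.75 − 0.5q_W), which gives 0.75q_W = 7.875 ⇒ q_W = 10.5.
Then q_Y = 12.75 − 0.5·10.5 = 7.5.
Equilibrium price: P = 70 − 2·18 = 34.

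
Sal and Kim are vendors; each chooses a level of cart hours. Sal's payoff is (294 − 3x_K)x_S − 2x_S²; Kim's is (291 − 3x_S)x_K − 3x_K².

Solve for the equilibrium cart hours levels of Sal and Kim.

59.4, 18.8

Expanding Sal's payoff: 294x_S − 3x_Kx_S − 2x_S².
∂π/∂x_S = 294 − 3x_K − 4x_S = 0, so x_S = 73.5 − 0.75x_K.
Likewise for Kim: x_K = 48.5 − 0.5x_S.
Solving the two reaction functions simultaneously: (1 − (−0.75)(−0.5))x_S = 73.5 − 0.75·48.5, so 0.625x_S = 37.125 and x_S = 59.4.
Then x_K = 48.5 − 0.5·59.4 = 18.8.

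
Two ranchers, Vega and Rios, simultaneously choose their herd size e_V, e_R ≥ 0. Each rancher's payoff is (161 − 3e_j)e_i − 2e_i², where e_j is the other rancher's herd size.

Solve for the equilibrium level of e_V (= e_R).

Vega's payoff is (161 − 3e_R)e_V − 2e_V².
∂π/∂e_V = 161 − 3e_R − 4e_V = 0, so e_V = 40.25 − 0.75e_R.
By symmetry e_R = e_V; substituting into the reaction function, 1.75e_V = 40.25 and e_V = 23.

23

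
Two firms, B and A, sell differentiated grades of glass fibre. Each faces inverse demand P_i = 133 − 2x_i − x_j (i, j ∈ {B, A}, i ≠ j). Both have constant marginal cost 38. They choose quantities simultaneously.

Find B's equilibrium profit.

722

Firm B's profit: π = x_B(133 − 2x_B − x_A) − 38x_B.
∂π/∂x_B = 95 − 4x_B − x_A = 0 ⇒ x_B = 23.75 − 0.25x_A.
Setting x_B = x_A in the reaction function: x_B = 23.75 − 0.25x_B, so x_B = 23.75 / 1.25 = 19.
P_B = 133 − 2·19 − 19 = 76.
Profit = (76 − 38)·19 = 722.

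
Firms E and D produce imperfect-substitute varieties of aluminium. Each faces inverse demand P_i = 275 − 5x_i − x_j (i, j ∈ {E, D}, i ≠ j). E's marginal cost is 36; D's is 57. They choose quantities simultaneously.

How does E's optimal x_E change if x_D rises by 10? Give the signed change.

Firm E's profit: π = x_E(275 − 5x_E − x_D) − 36x_E.
∂π/∂x_E = 239 − 10x_E − x_D = 0 ⇒ x_E = 23.9 − 0.1x_D.
The reaction-function slope is −0.1, so a 10-unit rise in x_D moves x_E by −0.1 × 10 = −1. E's best response falls — the actions are strategic substitutes.

-1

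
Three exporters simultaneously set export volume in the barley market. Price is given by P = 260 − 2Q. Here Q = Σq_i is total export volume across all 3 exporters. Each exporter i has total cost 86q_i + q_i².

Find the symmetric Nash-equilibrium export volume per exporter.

A representative exporter's profit is π_i = q_i(260 − 2Q) − 86q_i − q_i², with Q = q_i + Σ_{j≠i} q_j.
First-order condition: 174 − 6q_i − 2Σ_{j≠i} q_j = 0.
In a symmetric equilibrium every exporter chooses the same q, so Σ_{j≠i} q_j = 2q. The condition becomes 174 − 10q = 0, giving q = 174/10 = 17.4.

17.4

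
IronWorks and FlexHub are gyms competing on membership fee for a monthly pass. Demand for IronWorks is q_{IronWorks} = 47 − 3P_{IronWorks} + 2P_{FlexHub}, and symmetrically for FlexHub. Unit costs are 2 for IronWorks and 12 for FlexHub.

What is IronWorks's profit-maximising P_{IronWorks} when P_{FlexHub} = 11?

IronWorks's profit: π = (P_{IronWorks} − 2)(47 − 3P_{IronWorks} + 2P_{FlexHub}).
∂π/∂P_{IronWorks} = 53 − 6P_{IronWorks} + 2P_{FlexHub} = 0 ⇒ P_{IronWorks} = 53/6 + (1/3)P_{FlexHub}.
At P_{FlexHub} = 11: P_{IronWorks} = 53/6 + (1/3)·11 = 12.5.

12.5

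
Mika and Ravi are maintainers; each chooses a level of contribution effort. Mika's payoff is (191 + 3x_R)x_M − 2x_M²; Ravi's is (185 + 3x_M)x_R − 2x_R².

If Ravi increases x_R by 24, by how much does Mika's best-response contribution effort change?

18

Expanding Mika's payoff: 191x_M + 3x_Rx_M − 2x_M².
∂π/∂x_M = 191 + 3x_R − 4x_M = 0, so x_M = 47.75 + 0.75x_R.
The reaction-function slope is 0.75, so a 24-unit rise in x_R moves x_M by 0.75 × 24 = 18. Mika's best response rises — the actions are strategic complements.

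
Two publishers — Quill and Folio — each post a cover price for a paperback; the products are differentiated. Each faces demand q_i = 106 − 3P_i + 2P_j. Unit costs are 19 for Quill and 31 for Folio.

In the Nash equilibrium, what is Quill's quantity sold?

72

Quill's profit: π = (P_{Quill} − 19)(106 − 3P_{Quill} + 2P_{Folio}).
∂π/∂P_{Quill} = 163 − 6P_{Quill} + 2P_{Folio} = 0 ⇒ P_{Quill} = 163/6 + (1/3)P_{Folio}.
Similarly P_{Folio} = 199/6 + (1/3)P_{Quill}.
Solving the two reaction functions simultaneously: (1 − (1/3)(1/3))P_{Quill} = 163/6 + (1/3)·(199/6), so (8/9)P_{Quill} = 344/9 and P_{Quill} = 43.
Then P_{Folio} = 199/6 + (1/3)·43 = 47.5.
q_{Quill} = 106 − 3·43 + 2·47.5 = 72.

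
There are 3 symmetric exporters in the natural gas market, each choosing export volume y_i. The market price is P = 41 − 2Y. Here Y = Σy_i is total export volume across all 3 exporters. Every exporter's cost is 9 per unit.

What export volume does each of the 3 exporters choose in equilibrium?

A representative exporter's profit is π_i = y_i(41 − 2Y) − 9y_i, with Y = y_i + Σ_{j≠i} y_j.
First-order condition: 32 − 4y_i − 2Σ_{j≠i} y_j = 0.
With identical exporters, set every y_j = y: then 32 − 4y − 4y = 0, i.e. y = 32/8 = 4.

4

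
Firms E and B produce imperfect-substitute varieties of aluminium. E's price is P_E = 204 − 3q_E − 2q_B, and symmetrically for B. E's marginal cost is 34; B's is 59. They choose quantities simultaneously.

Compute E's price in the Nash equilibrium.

102.4375

Firm E's profit: π = q_E(204 − 3q_E − 2q_B) − 34q_E.
∂π/∂q_E = 170 − 6q_E − 2q_B = 0 ⇒ q_E = 85/3 − (1/3)q_B.
Similarly q_B = 145/6 − (1/3)q_E.
Solving the two reaction functions simultaneously: (1 − (−1/3)(−1/3))q_E = 85/3 − (1/3)·(145/6), so (8/9)q_E = 365/18 and q_E = 22.8125.
Then q_B = 145/6 − (1/3)·22.8125 = 16.5625.
P_E = 204 − 3·22.8125 − 2·16.5625 = 102.4375.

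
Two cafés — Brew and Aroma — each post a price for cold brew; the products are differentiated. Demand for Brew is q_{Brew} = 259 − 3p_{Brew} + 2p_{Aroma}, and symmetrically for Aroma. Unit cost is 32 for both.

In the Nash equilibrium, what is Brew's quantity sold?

Brew's profit: π = (p_{Brew} − 32)(259 − 3p_{Brew} + 2p_{Aroma}).
∂π/∂p_{Brew} = 355 − 6p_{Brew} + 2p_{Aroma} = 0 ⇒ p_{Brew} = 355/6 + (1/3)p_{Aroma}.
By symmetry p_{Aroma} = p_{Brew}; substituting into the reaction function, (2/3)p_{Brew} = 355/6 and p_{Brew} = 88.75.
q_{Brew} = 259 − 3·88.75 + 2·88.75 = 170.25.

170.25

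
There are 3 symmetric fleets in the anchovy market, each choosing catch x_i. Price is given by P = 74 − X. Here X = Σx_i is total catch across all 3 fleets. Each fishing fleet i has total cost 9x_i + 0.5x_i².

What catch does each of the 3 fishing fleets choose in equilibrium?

A representative fishing fleet's profit is π_i = x_i(74 − X) − 9x_i − 0.5x_i², with X = x_i + Σ_{j≠i} x_j.
First-order condition: 65 − 3x_i − Σ_{j≠i} x_j = 0.
In a symmetric equilibrium every fishing fleet chooses the same x, so Σ_{j≠i} x_j = 2x. The condition becomes 65 − 5x = 0, giving x = 65/5 = 13.

13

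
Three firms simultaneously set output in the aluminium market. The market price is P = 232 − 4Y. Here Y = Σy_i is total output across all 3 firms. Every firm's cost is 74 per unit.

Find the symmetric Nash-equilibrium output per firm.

A representative firm's profit is π_i = y_i(232 − 4Y) − 74y_i, with Y = y_i + Σ_{j≠i} y_j.
First-order condition: 158 − 8y_i − 4Σ_{j≠i} y_j = 0.
Imposing symmetry (y_j = y for all j) turns Σ_{j≠i} y_j into 2y, so 158 = 16y and y = 9.875.

9.875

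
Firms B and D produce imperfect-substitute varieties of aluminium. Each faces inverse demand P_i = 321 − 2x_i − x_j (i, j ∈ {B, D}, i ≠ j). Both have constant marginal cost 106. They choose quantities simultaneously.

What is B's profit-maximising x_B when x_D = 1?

53.5

Firm B's profit: π = x_B(321 − 2x_B − x_D) − 106x_B.
∂π/∂x_B = 215 − 4x_B − x_D = 0 ⇒ x_B = 53.75 − 0.25x_D.
At x_D = 1: x_B = 53.75 − 0.25·1 = 53.5.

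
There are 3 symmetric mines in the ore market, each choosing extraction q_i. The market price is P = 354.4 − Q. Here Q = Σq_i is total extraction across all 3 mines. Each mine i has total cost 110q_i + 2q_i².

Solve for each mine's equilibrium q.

A representative mine's profit is π_i = q_i(354.4 − Q) − 110q_i − 2q_i², with Q = q_i + Σ_{j≠i} q_j.
First-order condition: 244.4 − 6q_i − Σ_{j≠i} q_j = 0.
Imposing symmetry (q_j = q for all j) turns Σ_{j≠i} q_j into 2q, so 244.4 = 8q and q = 30.55.

30.55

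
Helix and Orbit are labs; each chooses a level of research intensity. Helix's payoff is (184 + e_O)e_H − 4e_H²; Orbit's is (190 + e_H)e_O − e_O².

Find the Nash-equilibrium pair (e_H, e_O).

37.2, 113.6

Expanding Helix's payoff: 184e_H + e_Oe_H − 4e_H².
∂π/∂e_H = 184 + e_O − 8e_H = 0, so e_H = 23 + 0.125e_O.
Likewise for Orbit: e_O = 95 + 0.5e_H.
Plugging e_O into Helix's best response: e_H = 23 + 0.125(95 + 0.5e_H) ⇒ 0.9375e_H = 34.875, so e_H = 37.2.
Then e_O = 95 + 0.5·37.2 = 113.6.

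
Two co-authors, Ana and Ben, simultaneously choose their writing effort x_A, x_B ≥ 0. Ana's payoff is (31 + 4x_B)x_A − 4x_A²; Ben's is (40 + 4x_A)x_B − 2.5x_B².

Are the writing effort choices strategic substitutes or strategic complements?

strategic complements

Expanding Ana's payoff: 31x_A + 4x_Bx_A − 4x_A².
∂π/∂x_A = 31 + 4x_B − 8x_A = 0, so x_A = 3.875 + 0.5x_B.
The best-response slope dx_A/dx_B = 0.5 > 0: the reaction function is upward-sloping, so the choices are strategic complements.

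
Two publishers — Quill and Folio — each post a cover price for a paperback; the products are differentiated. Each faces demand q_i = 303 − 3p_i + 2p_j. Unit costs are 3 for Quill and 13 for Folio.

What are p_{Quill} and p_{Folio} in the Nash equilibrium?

Quill's profit: π = (p_{Quill} − 3)(303 − 3p_{Quill} + 2p_{Folio}).
∂π/∂p_{Quill} = 312 − 6p_{Quill} + 2p_{Folio} = 0 ⇒ p_{Quill} = 52 + (1/3)p_{Folio}.
Similarly p_{Folio} = 57 + (1/3)p_{Quill}.
Plugging p_{Folio} into Quill's best response: p_{Quill} = 52 + (1/3)(57 + (1/3)p_{Quill}) ⇒ (8/9)p_{Quill} = 71, so p_{Quill} = 79.875.
Then p_{Folio} = 57 + (1/3)·79.875 = 83.625.

79.875, 83.625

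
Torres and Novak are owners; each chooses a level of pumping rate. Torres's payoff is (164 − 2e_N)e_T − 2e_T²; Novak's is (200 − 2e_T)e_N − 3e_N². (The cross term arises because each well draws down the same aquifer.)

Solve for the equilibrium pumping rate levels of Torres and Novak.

Expanding Torres's payoff: 164e_T − 2e_Ne_T − 2e_T².
∂π/∂e_T = 164 − 2e_N − 4e_T = 0, so e_T = 41 − 0.5e_N.
Likewise for Novak: e_N = 100/3 − (1/3)e_T.
Substituting the second reaction function into the first: e_T = 41 − 0.5(100/3 − (1/3)e_T), which gives (5/6)e_T = 73/3 ⇒ e_T = 29.2.
Then e_N = 100/3 − (1/3)·29.2 = 23.6.

29.2, 23.6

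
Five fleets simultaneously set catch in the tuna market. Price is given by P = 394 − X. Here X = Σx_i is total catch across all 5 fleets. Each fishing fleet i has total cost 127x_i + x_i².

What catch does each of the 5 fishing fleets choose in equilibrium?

33.375

A representative fishing fleet's profit is π_i = x_i(394 − X) − 127x_i − x_i², with X = x_i + Σ_{j≠i} x_j.
First-order condition: 267 − 4x_i − Σ_{j≠i} x_j = 0.
Imposing symmetry (x_j = x for all j) turns Σ_{j≠i} x_j into 4x, so 267 = 8x and x = 33.375.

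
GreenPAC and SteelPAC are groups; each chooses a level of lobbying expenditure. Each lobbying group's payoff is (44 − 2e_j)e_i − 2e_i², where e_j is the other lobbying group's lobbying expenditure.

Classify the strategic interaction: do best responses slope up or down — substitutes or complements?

strategic substitutes

GreenPAC's payoff is (44 − 2e_S)e_G − 2e_G².
∂π/∂e_G = 44 − 2e_S − 4e_G = 0, so e_G = 11 − 0.5e_S.
The best-response slope de_G/de_S = −0.5 < 0: the reaction function is downward-sloping, so the choices are strategic substitutes.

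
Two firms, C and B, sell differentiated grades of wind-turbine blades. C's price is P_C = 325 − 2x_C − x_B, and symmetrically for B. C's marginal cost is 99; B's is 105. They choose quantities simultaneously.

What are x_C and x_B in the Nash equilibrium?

45.6, 43.6

Firm C's profit: π = x_C(325 − 2x_C − x_B) − 99x_C.
∂π/∂x_C = 226 − 4x_C − x_B = 0 ⇒ x_C = 56.5 − 0.25x_B.
Similarly x_B = 55 − 0.25x_C.
Plugging x_B into C's best response: x_C = 56.5 − 0.25(55 − 0.25x_C) ⇒ 0.9375x_C = 42.75, so x_C = 45.6.
Then x_B = 55 − 0.25·45.6 = 43.6.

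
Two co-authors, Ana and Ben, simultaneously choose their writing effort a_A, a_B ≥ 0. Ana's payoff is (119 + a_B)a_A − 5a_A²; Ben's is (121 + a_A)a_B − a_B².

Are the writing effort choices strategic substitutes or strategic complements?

strategic complements

Expanding Ana's payoff: 119a_A + a_Ba_A − 5a_A².
∂π/∂a_A = 119 + a_B − 10a_A = 0, so a_A = 11.9 + 0.1a_B.
The best-response slope da_A/da_B = 0.1 > 0: the reaction function is upward-sloping, so the choices are strategic complements.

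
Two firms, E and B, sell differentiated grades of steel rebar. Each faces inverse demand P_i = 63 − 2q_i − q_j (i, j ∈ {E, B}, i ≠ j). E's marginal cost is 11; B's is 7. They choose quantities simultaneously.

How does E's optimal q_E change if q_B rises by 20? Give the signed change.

Firm E's profit: π = q_E(63 − 2q_E − q_B) − 11q_E.
∂π/∂q_E = 52 − 4q_E − q_B = 0 ⇒ q_E = 13 − 0.25q_B.
The reaction-function slope is −0.25, so a 20-unit rise in q_B moves q_E by −0.25 × 20 = −5. E's best response falls — the actions are strategic substitutes.

-5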